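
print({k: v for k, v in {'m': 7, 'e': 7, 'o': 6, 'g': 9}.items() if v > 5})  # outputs {'m': 7, 'e': 7, 'o': 6, 'g': 9}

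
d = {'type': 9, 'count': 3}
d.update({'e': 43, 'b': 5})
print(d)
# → {'type': 9, 'count': 3, 'e': 43, 'b': 5}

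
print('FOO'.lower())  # foo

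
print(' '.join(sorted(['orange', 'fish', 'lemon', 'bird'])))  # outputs bird fish lemon orange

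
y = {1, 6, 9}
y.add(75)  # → {1, 6, 9, 75}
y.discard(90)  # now {1, 6, 9, 75}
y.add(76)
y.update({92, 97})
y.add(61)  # {1, 6, 9, 61, 75, 76, 92, 97}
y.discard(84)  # {1, 6, 9, 61, 75, 76, 92, 97}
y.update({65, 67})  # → {1, 6, 9, 61, 65, 67, 75, 76, 92, 97}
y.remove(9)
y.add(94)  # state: {1, 6, 61, 65, 67, 75, 76, 92, 94, 97}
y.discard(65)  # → {1, 6, 61, 67, 75, 76, 92, 94, 97}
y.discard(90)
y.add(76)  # {1, 6, 61, 67, 75, 76, 92, 94, 97}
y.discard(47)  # {1, 6, 61, 67, 75, 76, 92, 94, 97}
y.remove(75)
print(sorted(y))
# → [1, 6, 61, 67, 76, 92, 94, 97]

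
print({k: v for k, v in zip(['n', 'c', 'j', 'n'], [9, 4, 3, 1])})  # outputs {'n': 1, 'c': 4, 'j': 3}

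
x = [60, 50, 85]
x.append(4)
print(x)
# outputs [60, 50, 85, 4]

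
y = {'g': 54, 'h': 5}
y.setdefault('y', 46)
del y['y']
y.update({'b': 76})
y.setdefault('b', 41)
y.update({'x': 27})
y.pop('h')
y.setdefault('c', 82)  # 82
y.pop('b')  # 76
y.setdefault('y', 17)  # 17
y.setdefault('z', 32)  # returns 32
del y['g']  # {'x': 27, 'c': 82, 'y': 17, 'z': 32}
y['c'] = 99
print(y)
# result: {'x': 27, 'c': 99, 'y': 17, 'z': 32}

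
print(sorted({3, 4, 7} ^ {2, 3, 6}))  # [2, 4, 6, 7]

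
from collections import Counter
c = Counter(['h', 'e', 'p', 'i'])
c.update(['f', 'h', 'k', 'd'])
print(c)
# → Counter({'h': 2, 'e': 1, 'p': 1, 'i': 1, 'f': 1, 'k': 1, 'd': 1})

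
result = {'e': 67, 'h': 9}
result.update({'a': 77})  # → {'e': 67, 'h': 9, 'a': 77}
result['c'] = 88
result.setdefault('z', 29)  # 29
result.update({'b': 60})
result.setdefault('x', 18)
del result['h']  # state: {'e': 67, 'a': 77, 'c': 88, 'z': 29, 'b': 60, 'x': 18}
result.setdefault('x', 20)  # 18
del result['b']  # {'e': 67, 'a': 77, 'c': 88, 'z': 29, 'x': 18}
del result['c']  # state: {'e': 67, 'a': 77, 'z': 29, 'x': 18}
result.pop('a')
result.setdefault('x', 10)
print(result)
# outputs {'e': 67, 'z': 29, 'x': 18}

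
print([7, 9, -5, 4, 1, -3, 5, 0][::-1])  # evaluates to [0, 5, -3, 1, 4, -5, 9, 7]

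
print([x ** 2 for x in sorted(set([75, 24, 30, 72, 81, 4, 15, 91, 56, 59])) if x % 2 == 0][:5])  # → [16, 576, 900, 3136, 5184]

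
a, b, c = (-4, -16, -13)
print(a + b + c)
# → -33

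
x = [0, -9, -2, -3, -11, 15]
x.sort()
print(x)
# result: [-11, -9, -3, -2, 0, 15]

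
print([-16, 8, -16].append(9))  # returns None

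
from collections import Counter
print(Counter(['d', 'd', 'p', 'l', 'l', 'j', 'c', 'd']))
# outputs Counter({'d': 3, 'l': 2, 'p': 1, 'j': 1, 'c': 1})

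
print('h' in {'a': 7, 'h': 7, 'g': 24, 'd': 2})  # True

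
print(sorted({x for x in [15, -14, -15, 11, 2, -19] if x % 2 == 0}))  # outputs [-14, 2]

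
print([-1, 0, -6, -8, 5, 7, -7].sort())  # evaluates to None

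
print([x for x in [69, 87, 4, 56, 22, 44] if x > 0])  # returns [69, 87, 4, 56, 22, 44]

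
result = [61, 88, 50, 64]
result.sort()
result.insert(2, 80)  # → [50, 61, 80, 64, 88]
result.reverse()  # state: [88, 64, 80, 61, 50]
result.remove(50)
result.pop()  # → 61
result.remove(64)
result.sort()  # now [80, 88]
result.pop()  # 88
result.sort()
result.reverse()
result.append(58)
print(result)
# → [80, 58]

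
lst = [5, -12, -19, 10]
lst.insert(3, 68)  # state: [5, -12, -19, 68, 10]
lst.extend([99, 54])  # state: [5, -12, -19, 68, 10, 99, 54]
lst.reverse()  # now [54, 99, 10, 68, -19, -12, 5]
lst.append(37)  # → [54, 99, 10, 68, -19, -12, 5, 37]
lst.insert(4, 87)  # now [54, 99, 10, 68, 87, -19, -12, 5, 37]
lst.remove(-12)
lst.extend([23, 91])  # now [54, 99, 10, 68, 87, -19, 5, 37, 23, 91]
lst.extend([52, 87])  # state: [54, 99, 10, 68, 87, -19, 5, 37, 23, 91, 52, 87]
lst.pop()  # 87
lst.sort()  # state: [-19, 5, 10, 23, 37, 52, 54, 68, 87, 91, 99]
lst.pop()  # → 99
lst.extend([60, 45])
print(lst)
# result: [-19, 5, 10, 23, 37, 52, 54, 68, 87, 91, 60, 45]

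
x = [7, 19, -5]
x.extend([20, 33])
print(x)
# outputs [7, 19, -5, 20, 33]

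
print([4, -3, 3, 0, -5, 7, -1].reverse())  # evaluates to None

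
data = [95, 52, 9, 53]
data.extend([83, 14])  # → [95, 52, 9, 53, 83, 14]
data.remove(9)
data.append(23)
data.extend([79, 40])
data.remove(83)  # [95, 52, 53, 14, 23, 79, 40]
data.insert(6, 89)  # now [95, 52, 53, 14, 23, 79, 89, 40]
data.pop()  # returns 40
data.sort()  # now [14, 23, 52, 53, 79, 89, 95]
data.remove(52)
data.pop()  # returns 95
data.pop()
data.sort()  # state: [14, 23, 53, 79]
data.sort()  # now [14, 23, 53, 79]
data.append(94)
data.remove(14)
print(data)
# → [23, 53, 79, 94]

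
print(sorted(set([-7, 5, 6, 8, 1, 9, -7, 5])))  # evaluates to [-7, 1, 5, 6, 8, 9]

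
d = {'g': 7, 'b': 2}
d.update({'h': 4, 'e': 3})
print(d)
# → {'g': 7, 'b': 2, 'h': 4, 'e': 3}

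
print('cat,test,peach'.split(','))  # ['cat', 'test', 'peach']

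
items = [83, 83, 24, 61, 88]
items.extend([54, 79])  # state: [83, 83, 24, 61, 88, 54, 79]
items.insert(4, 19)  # [83, 83, 24, 61, 19, 88, 54, 79]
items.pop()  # 79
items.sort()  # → [19, 24, 54, 61, 83, 83, 88]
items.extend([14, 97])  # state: [19, 24, 54, 61, 83, 83, 88, 14, 97]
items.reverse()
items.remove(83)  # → [97, 14, 88, 83, 61, 54, 24, 19]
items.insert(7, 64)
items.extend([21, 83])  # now [97, 14, 88, 83, 61, 54, 24, 64, 19, 21, 83]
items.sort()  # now [14, 19, 21, 24, 54, 61, 64, 83, 83, 88, 97]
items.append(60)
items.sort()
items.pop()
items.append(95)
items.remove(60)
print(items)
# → [14, 19, 21, 24, 54, 61, 64, 83, 83, 88, 95]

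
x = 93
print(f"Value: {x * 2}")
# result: Value: 186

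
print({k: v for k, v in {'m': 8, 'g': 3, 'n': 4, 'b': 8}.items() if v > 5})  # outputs {'m': 8, 'b': 8}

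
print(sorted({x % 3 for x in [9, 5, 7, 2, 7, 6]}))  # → [0, 1, 2]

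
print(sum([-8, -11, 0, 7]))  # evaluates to -12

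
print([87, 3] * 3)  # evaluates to [87, 3, 87, 3, 87, 3]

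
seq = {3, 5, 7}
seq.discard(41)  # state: {3, 5, 7}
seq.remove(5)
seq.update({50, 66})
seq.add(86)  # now {3, 7, 50, 66, 86}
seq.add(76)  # {3, 7, 50, 66, 76, 86}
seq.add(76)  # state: {3, 7, 50, 66, 76, 86}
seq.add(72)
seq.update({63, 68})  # {3, 7, 50, 63, 66, 68, 72, 76, 86}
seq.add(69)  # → {3, 7, 50, 63, 66, 68, 69, 72, 76, 86}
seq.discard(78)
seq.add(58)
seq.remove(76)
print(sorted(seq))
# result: [3, 7, 50, 58, 63, 66, 68, 69, 72, 86]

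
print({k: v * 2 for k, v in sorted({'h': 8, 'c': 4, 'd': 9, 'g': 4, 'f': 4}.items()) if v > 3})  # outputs {'c': 8, 'd': 18, 'f': 8, 'g': 8, 'h': 16}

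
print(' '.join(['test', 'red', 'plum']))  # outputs test red plum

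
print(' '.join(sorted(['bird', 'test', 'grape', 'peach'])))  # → bird grape peach test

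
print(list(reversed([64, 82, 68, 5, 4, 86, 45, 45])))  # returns [45, 45, 86, 4, 5, 68, 82, 64]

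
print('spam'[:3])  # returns spa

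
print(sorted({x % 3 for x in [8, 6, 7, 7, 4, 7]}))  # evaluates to [0, 1, 2]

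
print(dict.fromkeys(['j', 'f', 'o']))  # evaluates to {'j': None, 'f': None, 'o': None}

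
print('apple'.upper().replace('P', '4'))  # A44LE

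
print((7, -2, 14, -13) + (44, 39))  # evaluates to (7, -2, 14, -13, 44, 39)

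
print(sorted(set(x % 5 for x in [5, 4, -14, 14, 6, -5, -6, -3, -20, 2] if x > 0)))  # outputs [0, 1, 2, 4]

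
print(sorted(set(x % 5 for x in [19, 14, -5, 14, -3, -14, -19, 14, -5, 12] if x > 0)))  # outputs [2, 4]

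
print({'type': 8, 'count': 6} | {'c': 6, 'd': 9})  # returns {'type': 8, 'count': 6, 'c': 6, 'd': 9}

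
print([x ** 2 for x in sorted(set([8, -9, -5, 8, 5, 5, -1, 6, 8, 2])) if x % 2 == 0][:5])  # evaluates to [4, 36, 64]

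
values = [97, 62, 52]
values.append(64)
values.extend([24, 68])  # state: [97, 62, 52, 64, 24, 68]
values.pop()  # 68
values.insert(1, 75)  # [97, 75, 62, 52, 64, 24]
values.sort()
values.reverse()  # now [97, 75, 64, 62, 52, 24]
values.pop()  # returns 24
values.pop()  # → 52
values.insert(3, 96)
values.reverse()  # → [62, 96, 64, 75, 97]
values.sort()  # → [62, 64, 75, 96, 97]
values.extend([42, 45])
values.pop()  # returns 45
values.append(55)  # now [62, 64, 75, 96, 97, 42, 55]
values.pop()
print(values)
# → [62, 64, 75, 96, 97, 42]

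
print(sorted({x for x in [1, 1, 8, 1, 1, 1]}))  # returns [1, 8]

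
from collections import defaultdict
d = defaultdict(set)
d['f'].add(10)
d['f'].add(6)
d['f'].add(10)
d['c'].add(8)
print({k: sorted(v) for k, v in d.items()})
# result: {'f': [6, 10], 'c': [8]}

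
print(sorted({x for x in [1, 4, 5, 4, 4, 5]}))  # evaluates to [1, 4, 5]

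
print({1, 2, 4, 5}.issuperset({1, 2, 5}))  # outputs True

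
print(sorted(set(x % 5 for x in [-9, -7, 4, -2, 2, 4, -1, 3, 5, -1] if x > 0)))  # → [0, 2, 3, 4]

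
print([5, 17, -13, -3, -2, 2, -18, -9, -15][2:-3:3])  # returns [-13, 2]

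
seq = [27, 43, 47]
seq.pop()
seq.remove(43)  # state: [27]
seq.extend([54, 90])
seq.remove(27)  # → [54, 90]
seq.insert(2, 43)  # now [54, 90, 43]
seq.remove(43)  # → [54, 90]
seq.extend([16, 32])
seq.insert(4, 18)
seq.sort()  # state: [16, 18, 32, 54, 90]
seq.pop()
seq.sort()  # [16, 18, 32, 54]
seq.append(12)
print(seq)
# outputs [16, 18, 32, 54, 12]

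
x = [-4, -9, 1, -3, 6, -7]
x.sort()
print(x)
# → [-9, -7, -4, -3, 1, 6]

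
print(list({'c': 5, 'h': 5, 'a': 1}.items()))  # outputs [('c', 5), ('h', 5), ('a', 1)]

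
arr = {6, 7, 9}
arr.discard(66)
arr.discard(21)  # {6, 7, 9}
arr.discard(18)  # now {6, 7, 9}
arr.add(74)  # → {6, 7, 9, 74}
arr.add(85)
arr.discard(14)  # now {6, 7, 9, 74, 85}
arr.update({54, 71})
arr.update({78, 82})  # {6, 7, 9, 54, 71, 74, 78, 82, 85}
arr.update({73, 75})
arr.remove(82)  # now {6, 7, 9, 54, 71, 73, 74, 75, 78, 85}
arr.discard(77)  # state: {6, 7, 9, 54, 71, 73, 74, 75, 78, 85}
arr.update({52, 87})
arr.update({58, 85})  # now {6, 7, 9, 52, 54, 58, 71, 73, 74, 75, 78, 85, 87}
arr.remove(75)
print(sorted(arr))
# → [6, 7, 9, 52, 54, 58, 71, 73, 74, 78, 85, 87]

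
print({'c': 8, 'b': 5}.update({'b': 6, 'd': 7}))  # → None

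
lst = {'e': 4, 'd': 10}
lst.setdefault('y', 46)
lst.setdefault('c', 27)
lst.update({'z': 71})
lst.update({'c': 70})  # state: {'e': 4, 'd': 10, 'y': 46, 'c': 70, 'z': 71}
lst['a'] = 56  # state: {'e': 4, 'd': 10, 'y': 46, 'c': 70, 'z': 71, 'a': 56}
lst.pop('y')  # 46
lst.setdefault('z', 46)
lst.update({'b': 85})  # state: {'e': 4, 'd': 10, 'c': 70, 'z': 71, 'a': 56, 'b': 85}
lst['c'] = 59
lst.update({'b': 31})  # {'e': 4, 'd': 10, 'c': 59, 'z': 71, 'a': 56, 'b': 31}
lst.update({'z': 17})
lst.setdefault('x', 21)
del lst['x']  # {'e': 4, 'd': 10, 'c': 59, 'z': 17, 'a': 56, 'b': 31}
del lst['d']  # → {'e': 4, 'c': 59, 'z': 17, 'a': 56, 'b': 31}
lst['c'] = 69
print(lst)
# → {'e': 4, 'c': 69, 'z': 17, 'a': 56, 'b': 31}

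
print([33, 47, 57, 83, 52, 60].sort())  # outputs None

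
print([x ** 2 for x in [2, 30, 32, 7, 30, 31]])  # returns [4, 900, 1024, 49, 900, 961]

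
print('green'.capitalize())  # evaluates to Green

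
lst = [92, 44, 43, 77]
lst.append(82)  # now [92, 44, 43, 77, 82]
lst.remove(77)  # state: [92, 44, 43, 82]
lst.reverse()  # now [82, 43, 44, 92]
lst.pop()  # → 92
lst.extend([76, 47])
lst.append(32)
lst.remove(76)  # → [82, 43, 44, 47, 32]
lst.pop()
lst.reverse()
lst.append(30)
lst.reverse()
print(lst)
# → [30, 82, 43, 44, 47]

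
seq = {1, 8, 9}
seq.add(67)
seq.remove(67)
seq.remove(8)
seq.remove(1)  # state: {9}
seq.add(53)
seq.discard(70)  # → {9, 53}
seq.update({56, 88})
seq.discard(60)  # {9, 53, 56, 88}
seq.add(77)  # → {9, 53, 56, 77, 88}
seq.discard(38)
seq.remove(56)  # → {9, 53, 77, 88}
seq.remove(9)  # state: {53, 77, 88}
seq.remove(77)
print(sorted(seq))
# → [53, 88]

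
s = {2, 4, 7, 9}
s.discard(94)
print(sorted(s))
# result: [2, 4, 7, 9]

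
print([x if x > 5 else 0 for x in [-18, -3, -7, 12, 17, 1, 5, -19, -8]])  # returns [0, 0, 0, 12, 17, 0, 0, 0, 0]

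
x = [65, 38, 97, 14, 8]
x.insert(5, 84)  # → [65, 38, 97, 14, 8, 84]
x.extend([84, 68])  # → [65, 38, 97, 14, 8, 84, 84, 68]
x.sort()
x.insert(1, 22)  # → [8, 22, 14, 38, 65, 68, 84, 84, 97]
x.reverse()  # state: [97, 84, 84, 68, 65, 38, 14, 22, 8]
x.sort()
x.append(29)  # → [8, 14, 22, 38, 65, 68, 84, 84, 97, 29]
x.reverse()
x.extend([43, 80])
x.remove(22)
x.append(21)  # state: [29, 97, 84, 84, 68, 65, 38, 14, 8, 43, 80, 21]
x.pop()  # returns 21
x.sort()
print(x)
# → [8, 14, 29, 38, 43, 65, 68, 80, 84, 84, 97]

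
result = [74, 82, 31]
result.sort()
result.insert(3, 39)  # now [31, 74, 82, 39]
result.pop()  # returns 39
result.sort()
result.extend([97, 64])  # [31, 74, 82, 97, 64]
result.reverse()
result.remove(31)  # [64, 97, 82, 74]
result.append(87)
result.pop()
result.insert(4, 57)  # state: [64, 97, 82, 74, 57]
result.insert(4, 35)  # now [64, 97, 82, 74, 35, 57]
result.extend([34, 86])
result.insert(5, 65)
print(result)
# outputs [64, 97, 82, 74, 35, 65, 57, 34, 86]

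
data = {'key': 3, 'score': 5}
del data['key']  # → {'score': 5}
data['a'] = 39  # {'score': 5, 'a': 39}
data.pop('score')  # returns 5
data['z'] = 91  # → {'a': 39, 'z': 91}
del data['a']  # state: {'z': 91}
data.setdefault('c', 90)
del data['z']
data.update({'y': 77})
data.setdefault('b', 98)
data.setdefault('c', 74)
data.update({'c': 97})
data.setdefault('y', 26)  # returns 77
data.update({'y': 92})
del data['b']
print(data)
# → {'c': 97, 'y': 92}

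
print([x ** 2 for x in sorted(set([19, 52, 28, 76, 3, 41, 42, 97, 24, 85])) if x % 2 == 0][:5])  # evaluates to [576, 784, 1764, 2704, 5776]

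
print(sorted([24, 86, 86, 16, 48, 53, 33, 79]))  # [16, 24, 33, 48, 53, 79, 86, 86]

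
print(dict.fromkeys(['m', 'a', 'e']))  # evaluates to {'m': None, 'a': None, 'e': None}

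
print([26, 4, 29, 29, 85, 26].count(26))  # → 2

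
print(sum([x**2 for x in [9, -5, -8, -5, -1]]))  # 196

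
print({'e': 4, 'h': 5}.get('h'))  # 5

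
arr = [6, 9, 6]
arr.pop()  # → 6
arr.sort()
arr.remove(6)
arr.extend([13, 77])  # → [9, 13, 77]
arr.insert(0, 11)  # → [11, 9, 13, 77]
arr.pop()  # 77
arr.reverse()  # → [13, 9, 11]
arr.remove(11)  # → [13, 9]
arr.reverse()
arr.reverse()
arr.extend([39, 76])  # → [13, 9, 39, 76]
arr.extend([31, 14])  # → [13, 9, 39, 76, 31, 14]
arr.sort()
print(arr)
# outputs [9, 13, 14, 31, 39, 76]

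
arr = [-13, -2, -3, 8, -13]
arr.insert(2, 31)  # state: [-13, -2, 31, -3, 8, -13]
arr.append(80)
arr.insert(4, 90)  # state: [-13, -2, 31, -3, 90, 8, -13, 80]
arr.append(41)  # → [-13, -2, 31, -3, 90, 8, -13, 80, 41]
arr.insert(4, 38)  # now [-13, -2, 31, -3, 38, 90, 8, -13, 80, 41]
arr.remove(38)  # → [-13, -2, 31, -3, 90, 8, -13, 80, 41]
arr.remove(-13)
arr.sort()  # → [-13, -3, -2, 8, 31, 41, 80, 90]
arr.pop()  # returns 90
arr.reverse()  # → [80, 41, 31, 8, -2, -3, -13]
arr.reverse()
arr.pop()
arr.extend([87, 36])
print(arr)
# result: [-13, -3, -2, 8, 31, 41, 87, 36]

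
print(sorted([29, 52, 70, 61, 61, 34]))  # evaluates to [29, 34, 52, 61, 61, 70]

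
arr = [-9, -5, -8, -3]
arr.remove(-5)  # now [-9, -8, -3]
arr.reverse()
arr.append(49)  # [-3, -8, -9, 49]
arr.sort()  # [-9, -8, -3, 49]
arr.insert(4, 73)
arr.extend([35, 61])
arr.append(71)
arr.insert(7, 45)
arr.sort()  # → [-9, -8, -3, 35, 45, 49, 61, 71, 73]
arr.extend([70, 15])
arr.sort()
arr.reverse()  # [73, 71, 70, 61, 49, 45, 35, 15, -3, -8, -9]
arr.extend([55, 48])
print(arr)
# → [73, 71, 70, 61, 49, 45, 35, 15, -3, -8, -9, 55, 48]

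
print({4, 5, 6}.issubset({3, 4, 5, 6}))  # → True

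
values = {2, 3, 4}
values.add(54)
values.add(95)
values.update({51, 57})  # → {2, 3, 4, 51, 54, 57, 95}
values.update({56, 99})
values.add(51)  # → {2, 3, 4, 51, 54, 56, 57, 95, 99}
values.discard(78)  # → {2, 3, 4, 51, 54, 56, 57, 95, 99}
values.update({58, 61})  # {2, 3, 4, 51, 54, 56, 57, 58, 61, 95, 99}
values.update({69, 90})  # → {2, 3, 4, 51, 54, 56, 57, 58, 61, 69, 90, 95, 99}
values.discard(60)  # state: {2, 3, 4, 51, 54, 56, 57, 58, 61, 69, 90, 95, 99}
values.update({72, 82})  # {2, 3, 4, 51, 54, 56, 57, 58, 61, 69, 72, 82, 90, 95, 99}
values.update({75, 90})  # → {2, 3, 4, 51, 54, 56, 57, 58, 61, 69, 72, 75, 82, 90, 95, 99}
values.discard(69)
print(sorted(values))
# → [2, 3, 4, 51, 54, 56, 57, 58, 61, 72, 75, 82, 90, 95, 99]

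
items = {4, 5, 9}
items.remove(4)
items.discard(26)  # {5, 9}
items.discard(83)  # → {5, 9}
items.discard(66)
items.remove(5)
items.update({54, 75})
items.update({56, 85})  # {9, 54, 56, 75, 85}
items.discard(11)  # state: {9, 54, 56, 75, 85}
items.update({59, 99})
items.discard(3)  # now {9, 54, 56, 59, 75, 85, 99}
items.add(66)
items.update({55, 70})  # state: {9, 54, 55, 56, 59, 66, 70, 75, 85, 99}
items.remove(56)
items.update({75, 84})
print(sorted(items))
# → [9, 54, 55, 59, 66, 70, 75, 84, 85, 99]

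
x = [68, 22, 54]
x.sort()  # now [22, 54, 68]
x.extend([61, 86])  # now [22, 54, 68, 61, 86]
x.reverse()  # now [86, 61, 68, 54, 22]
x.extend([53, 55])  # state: [86, 61, 68, 54, 22, 53, 55]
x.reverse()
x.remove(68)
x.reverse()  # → [86, 61, 54, 22, 53, 55]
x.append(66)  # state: [86, 61, 54, 22, 53, 55, 66]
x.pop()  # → 66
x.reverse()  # [55, 53, 22, 54, 61, 86]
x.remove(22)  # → [55, 53, 54, 61, 86]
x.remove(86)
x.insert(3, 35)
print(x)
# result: [55, 53, 54, 35, 61]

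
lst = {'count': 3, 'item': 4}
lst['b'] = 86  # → {'count': 3, 'item': 4, 'b': 86}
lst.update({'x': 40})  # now {'count': 3, 'item': 4, 'b': 86, 'x': 40}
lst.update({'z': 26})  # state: {'count': 3, 'item': 4, 'b': 86, 'x': 40, 'z': 26}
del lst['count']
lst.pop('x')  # 40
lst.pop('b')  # 86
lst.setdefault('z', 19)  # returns 26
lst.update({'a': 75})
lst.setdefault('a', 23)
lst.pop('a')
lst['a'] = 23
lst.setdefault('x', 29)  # 29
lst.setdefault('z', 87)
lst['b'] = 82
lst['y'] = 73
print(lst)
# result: {'item': 4, 'z': 26, 'a': 23, 'x': 29, 'b': 82, 'y': 73}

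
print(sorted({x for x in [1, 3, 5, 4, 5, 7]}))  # [1, 3, 4, 5, 7]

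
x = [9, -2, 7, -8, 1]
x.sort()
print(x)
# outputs [-8, -2, 1, 7, 9]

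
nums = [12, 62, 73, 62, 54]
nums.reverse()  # [54, 62, 73, 62, 12]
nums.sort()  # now [12, 54, 62, 62, 73]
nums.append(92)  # [12, 54, 62, 62, 73, 92]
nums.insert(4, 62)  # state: [12, 54, 62, 62, 62, 73, 92]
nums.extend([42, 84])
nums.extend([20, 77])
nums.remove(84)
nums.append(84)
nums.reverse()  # [84, 77, 20, 42, 92, 73, 62, 62, 62, 54, 12]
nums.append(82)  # [84, 77, 20, 42, 92, 73, 62, 62, 62, 54, 12, 82]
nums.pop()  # 82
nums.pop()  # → 12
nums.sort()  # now [20, 42, 54, 62, 62, 62, 73, 77, 84, 92]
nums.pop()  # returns 92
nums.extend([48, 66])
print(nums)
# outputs [20, 42, 54, 62, 62, 62, 73, 77, 84, 48, 66]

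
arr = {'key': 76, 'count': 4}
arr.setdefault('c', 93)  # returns 93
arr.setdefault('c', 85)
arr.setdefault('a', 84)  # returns 84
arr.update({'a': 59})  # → {'key': 76, 'count': 4, 'c': 93, 'a': 59}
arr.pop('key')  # 76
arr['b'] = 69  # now {'count': 4, 'c': 93, 'a': 59, 'b': 69}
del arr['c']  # {'count': 4, 'a': 59, 'b': 69}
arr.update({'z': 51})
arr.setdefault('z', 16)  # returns 51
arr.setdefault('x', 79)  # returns 79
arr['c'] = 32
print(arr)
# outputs {'count': 4, 'a': 59, 'b': 69, 'z': 51, 'x': 79, 'c': 32}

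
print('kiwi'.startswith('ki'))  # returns True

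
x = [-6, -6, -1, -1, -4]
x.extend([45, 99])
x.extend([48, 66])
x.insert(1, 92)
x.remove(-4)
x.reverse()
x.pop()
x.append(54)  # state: [66, 48, 99, 45, -1, -1, -6, 92, 54]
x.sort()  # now [-6, -1, -1, 45, 48, 54, 66, 92, 99]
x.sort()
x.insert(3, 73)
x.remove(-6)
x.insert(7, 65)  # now [-1, -1, 73, 45, 48, 54, 66, 65, 92, 99]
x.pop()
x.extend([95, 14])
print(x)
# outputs [-1, -1, 73, 45, 48, 54, 66, 65, 92, 95, 14]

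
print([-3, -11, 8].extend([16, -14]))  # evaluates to None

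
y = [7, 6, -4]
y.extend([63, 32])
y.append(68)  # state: [7, 6, -4, 63, 32, 68]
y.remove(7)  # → [6, -4, 63, 32, 68]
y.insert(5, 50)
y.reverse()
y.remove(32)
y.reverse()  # [6, -4, 63, 68, 50]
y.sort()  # [-4, 6, 50, 63, 68]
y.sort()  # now [-4, 6, 50, 63, 68]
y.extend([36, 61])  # [-4, 6, 50, 63, 68, 36, 61]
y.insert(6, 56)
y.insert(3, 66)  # [-4, 6, 50, 66, 63, 68, 36, 56, 61]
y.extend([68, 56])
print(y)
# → [-4, 6, 50, 66, 63, 68, 36, 56, 61, 68, 56]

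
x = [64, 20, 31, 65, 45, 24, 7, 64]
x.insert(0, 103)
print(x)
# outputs [103, 64, 20, 31, 65, 45, 24, 7, 64]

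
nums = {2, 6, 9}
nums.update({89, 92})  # {2, 6, 9, 89, 92}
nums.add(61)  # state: {2, 6, 9, 61, 89, 92}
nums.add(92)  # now {2, 6, 9, 61, 89, 92}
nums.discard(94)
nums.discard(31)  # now {2, 6, 9, 61, 89, 92}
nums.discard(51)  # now {2, 6, 9, 61, 89, 92}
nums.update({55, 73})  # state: {2, 6, 9, 55, 61, 73, 89, 92}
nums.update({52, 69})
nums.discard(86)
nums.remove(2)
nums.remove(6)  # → {9, 52, 55, 61, 69, 73, 89, 92}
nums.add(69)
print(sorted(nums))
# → [9, 52, 55, 61, 69, 73, 89, 92]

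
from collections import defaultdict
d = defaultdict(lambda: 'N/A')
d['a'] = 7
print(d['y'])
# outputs N/A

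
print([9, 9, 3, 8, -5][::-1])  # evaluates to [-5, 8, 3, 9, 9]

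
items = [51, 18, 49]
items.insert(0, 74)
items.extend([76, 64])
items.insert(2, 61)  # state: [74, 51, 61, 18, 49, 76, 64]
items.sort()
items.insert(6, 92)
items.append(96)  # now [18, 49, 51, 61, 64, 74, 92, 76, 96]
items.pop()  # 96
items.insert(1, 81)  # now [18, 81, 49, 51, 61, 64, 74, 92, 76]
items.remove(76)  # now [18, 81, 49, 51, 61, 64, 74, 92]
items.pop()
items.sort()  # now [18, 49, 51, 61, 64, 74, 81]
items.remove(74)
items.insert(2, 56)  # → [18, 49, 56, 51, 61, 64, 81]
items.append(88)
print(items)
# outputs [18, 49, 56, 51, 61, 64, 81, 88]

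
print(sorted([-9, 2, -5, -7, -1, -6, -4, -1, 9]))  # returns [-9, -7, -6, -5, -4, -1, -1, 2, 9]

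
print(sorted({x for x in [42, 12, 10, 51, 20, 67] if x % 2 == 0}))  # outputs [10, 12, 20, 42]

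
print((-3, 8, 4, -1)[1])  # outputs 8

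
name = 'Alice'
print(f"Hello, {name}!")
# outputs Hello, Alice!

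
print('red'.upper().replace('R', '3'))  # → 3ED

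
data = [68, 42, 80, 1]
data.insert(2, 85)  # [68, 42, 85, 80, 1]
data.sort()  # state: [1, 42, 68, 80, 85]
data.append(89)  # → [1, 42, 68, 80, 85, 89]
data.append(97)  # [1, 42, 68, 80, 85, 89, 97]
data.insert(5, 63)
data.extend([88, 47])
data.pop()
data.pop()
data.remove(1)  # [42, 68, 80, 85, 63, 89, 97]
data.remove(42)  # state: [68, 80, 85, 63, 89, 97]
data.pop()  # 97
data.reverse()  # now [89, 63, 85, 80, 68]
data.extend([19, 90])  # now [89, 63, 85, 80, 68, 19, 90]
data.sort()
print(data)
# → [19, 63, 68, 80, 85, 89, 90]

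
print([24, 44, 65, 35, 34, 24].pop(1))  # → 44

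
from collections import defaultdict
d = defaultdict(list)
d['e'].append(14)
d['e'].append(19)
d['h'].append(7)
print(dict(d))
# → {'e': [14, 19], 'h': [7]}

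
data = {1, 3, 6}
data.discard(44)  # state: {1, 3, 6}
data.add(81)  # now {1, 3, 6, 81}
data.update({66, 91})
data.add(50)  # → {1, 3, 6, 50, 66, 81, 91}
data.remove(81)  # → {1, 3, 6, 50, 66, 91}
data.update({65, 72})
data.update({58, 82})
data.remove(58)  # {1, 3, 6, 50, 65, 66, 72, 82, 91}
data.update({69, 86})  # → {1, 3, 6, 50, 65, 66, 69, 72, 82, 86, 91}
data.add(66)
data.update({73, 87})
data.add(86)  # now {1, 3, 6, 50, 65, 66, 69, 72, 73, 82, 86, 87, 91}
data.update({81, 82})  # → {1, 3, 6, 50, 65, 66, 69, 72, 73, 81, 82, 86, 87, 91}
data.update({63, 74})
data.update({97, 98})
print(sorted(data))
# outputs [1, 3, 6, 50, 63, 65, 66, 69, 72, 73, 74, 81, 82, 86, 87, 91, 97, 98]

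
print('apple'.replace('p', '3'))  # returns a33le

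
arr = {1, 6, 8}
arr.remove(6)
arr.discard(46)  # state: {1, 8}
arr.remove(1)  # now {8}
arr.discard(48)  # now {8}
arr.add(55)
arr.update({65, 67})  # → {8, 55, 65, 67}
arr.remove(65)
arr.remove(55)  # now {8, 67}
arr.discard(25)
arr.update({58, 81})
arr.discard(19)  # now {8, 58, 67, 81}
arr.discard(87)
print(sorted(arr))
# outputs [8, 58, 67, 81]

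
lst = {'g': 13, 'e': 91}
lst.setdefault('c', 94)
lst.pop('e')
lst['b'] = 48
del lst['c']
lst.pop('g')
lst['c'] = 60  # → {'b': 48, 'c': 60}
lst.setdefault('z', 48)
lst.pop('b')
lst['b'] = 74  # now {'c': 60, 'z': 48, 'b': 74}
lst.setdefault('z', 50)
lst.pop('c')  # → 60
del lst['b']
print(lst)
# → {'z': 48}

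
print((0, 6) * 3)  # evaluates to (0, 6, 0, 6, 0, 6)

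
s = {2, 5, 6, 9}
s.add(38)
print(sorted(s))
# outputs [2, 5, 6, 9, 38]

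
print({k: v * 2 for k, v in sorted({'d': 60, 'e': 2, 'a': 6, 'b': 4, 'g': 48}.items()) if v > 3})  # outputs {'a': 12, 'b': 8, 'd': 120, 'g': 96}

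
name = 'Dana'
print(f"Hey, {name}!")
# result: Hey, Dana!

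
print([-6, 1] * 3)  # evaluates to [-6, 1, -6, 1, -6, 1]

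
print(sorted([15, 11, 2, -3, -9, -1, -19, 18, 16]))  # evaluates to [-19, -9, -3, -1, 2, 11, 15, 16, 18]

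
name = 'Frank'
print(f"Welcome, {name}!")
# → Welcome, Frank!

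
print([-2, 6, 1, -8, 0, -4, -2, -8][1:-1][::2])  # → [6, -8, -4]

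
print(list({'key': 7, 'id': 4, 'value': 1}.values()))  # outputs [7, 4, 1]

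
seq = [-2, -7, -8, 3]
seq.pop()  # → 3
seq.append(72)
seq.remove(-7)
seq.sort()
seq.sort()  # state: [-8, -2, 72]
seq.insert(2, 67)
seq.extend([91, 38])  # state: [-8, -2, 67, 72, 91, 38]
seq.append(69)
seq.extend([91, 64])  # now [-8, -2, 67, 72, 91, 38, 69, 91, 64]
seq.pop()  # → 64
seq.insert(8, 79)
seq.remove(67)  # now [-8, -2, 72, 91, 38, 69, 91, 79]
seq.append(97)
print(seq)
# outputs [-8, -2, 72, 91, 38, 69, 91, 79, 97]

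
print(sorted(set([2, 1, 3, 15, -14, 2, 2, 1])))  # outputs [-14, 1, 2, 3, 15]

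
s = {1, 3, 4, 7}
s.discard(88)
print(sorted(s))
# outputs [1, 3, 4, 7]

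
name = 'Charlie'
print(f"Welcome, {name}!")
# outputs Welcome, Charlie!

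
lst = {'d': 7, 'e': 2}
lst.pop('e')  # 2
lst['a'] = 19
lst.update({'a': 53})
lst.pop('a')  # 53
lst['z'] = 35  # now {'d': 7, 'z': 35}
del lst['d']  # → {'z': 35}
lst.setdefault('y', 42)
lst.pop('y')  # 42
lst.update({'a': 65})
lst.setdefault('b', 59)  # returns 59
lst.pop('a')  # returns 65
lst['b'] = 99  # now {'z': 35, 'b': 99}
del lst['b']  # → {'z': 35}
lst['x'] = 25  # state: {'z': 35, 'x': 25}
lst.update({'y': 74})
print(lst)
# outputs {'z': 35, 'x': 25, 'y': 74}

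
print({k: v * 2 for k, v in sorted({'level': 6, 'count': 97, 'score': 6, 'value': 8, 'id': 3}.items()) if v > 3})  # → {'count': 194, 'level': 12, 'score': 12, 'value': 16}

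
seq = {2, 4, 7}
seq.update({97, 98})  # {2, 4, 7, 97, 98}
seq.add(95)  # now {2, 4, 7, 95, 97, 98}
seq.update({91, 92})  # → {2, 4, 7, 91, 92, 95, 97, 98}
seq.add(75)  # {2, 4, 7, 75, 91, 92, 95, 97, 98}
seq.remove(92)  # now {2, 4, 7, 75, 91, 95, 97, 98}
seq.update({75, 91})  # {2, 4, 7, 75, 91, 95, 97, 98}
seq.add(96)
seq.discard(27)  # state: {2, 4, 7, 75, 91, 95, 96, 97, 98}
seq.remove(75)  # {2, 4, 7, 91, 95, 96, 97, 98}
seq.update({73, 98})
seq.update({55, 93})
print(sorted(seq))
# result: [2, 4, 7, 55, 73, 91, 93, 95, 96, 97, 98]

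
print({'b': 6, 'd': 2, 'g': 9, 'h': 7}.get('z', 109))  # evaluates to 109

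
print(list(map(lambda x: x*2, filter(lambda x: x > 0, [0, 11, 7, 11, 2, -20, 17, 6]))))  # [22, 14, 22, 4, 34, 12]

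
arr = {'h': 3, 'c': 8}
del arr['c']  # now {'h': 3}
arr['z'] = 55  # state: {'h': 3, 'z': 55}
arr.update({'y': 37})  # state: {'h': 3, 'z': 55, 'y': 37}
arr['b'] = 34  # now {'h': 3, 'z': 55, 'y': 37, 'b': 34}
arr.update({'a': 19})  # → {'h': 3, 'z': 55, 'y': 37, 'b': 34, 'a': 19}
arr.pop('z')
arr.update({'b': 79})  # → {'h': 3, 'y': 37, 'b': 79, 'a': 19}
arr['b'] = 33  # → {'h': 3, 'y': 37, 'b': 33, 'a': 19}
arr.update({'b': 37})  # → {'h': 3, 'y': 37, 'b': 37, 'a': 19}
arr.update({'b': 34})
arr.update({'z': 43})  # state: {'h': 3, 'y': 37, 'b': 34, 'a': 19, 'z': 43}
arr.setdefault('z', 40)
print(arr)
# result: {'h': 3, 'y': 37, 'b': 34, 'a': 19, 'z': 43}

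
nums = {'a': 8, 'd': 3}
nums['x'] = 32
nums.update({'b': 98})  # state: {'a': 8, 'd': 3, 'x': 32, 'b': 98}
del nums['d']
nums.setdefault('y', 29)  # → 29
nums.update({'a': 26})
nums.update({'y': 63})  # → {'a': 26, 'x': 32, 'b': 98, 'y': 63}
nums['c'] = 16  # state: {'a': 26, 'x': 32, 'b': 98, 'y': 63, 'c': 16}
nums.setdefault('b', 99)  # 98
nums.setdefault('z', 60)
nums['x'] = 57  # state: {'a': 26, 'x': 57, 'b': 98, 'y': 63, 'c': 16, 'z': 60}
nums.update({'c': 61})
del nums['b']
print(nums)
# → {'a': 26, 'x': 57, 'y': 63, 'c': 61, 'z': 60}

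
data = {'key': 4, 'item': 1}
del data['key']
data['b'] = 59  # {'item': 1, 'b': 59}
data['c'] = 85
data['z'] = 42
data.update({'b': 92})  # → {'item': 1, 'b': 92, 'c': 85, 'z': 42}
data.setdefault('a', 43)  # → 43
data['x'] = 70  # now {'item': 1, 'b': 92, 'c': 85, 'z': 42, 'a': 43, 'x': 70}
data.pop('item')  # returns 1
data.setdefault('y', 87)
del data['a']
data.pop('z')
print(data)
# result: {'b': 92, 'c': 85, 'x': 70, 'y': 87}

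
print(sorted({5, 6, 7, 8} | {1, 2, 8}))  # [1, 2, 5, 6, 7, 8]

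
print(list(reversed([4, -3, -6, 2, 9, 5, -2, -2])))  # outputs [-2, -2, 5, 9, 2, -6, -3, 4]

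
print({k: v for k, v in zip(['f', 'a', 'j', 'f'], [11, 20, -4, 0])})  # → {'f': 0, 'a': 20, 'j': -4}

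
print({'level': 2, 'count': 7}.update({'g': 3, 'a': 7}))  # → None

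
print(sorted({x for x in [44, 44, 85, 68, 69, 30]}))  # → [30, 44, 68, 69, 85]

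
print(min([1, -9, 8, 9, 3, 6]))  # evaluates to -9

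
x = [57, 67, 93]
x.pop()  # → 93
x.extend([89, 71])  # [57, 67, 89, 71]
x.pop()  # 71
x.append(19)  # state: [57, 67, 89, 19]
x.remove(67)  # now [57, 89, 19]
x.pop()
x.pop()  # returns 89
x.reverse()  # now [57]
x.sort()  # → [57]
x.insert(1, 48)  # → [57, 48]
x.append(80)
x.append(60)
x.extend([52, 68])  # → [57, 48, 80, 60, 52, 68]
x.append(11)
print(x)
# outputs [57, 48, 80, 60, 52, 68, 11]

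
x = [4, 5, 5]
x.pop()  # 5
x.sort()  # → [4, 5]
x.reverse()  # [5, 4]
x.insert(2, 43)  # [5, 4, 43]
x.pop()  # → 43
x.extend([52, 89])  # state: [5, 4, 52, 89]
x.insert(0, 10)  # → [10, 5, 4, 52, 89]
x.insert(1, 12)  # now [10, 12, 5, 4, 52, 89]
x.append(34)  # [10, 12, 5, 4, 52, 89, 34]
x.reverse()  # [34, 89, 52, 4, 5, 12, 10]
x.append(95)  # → [34, 89, 52, 4, 5, 12, 10, 95]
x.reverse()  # [95, 10, 12, 5, 4, 52, 89, 34]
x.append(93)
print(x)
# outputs [95, 10, 12, 5, 4, 52, 89, 34, 93]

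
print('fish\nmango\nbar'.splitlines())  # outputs ['fish', 'mango', 'bar']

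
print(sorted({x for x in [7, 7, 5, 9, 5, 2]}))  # [2, 5, 7, 9]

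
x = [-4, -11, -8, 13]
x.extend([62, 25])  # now [-4, -11, -8, 13, 62, 25]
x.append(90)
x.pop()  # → 90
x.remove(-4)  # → [-11, -8, 13, 62, 25]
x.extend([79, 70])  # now [-11, -8, 13, 62, 25, 79, 70]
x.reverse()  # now [70, 79, 25, 62, 13, -8, -11]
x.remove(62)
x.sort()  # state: [-11, -8, 13, 25, 70, 79]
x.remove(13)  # [-11, -8, 25, 70, 79]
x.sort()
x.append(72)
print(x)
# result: [-11, -8, 25, 70, 79, 72]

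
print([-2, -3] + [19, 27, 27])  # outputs [-2, -3, 19, 27, 27]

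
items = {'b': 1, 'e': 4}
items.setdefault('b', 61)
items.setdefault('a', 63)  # 63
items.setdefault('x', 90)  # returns 90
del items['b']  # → {'e': 4, 'a': 63, 'x': 90}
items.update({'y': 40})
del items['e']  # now {'a': 63, 'x': 90, 'y': 40}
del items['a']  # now {'x': 90, 'y': 40}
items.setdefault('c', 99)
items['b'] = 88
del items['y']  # {'x': 90, 'c': 99, 'b': 88}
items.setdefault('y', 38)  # 38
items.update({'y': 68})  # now {'x': 90, 'c': 99, 'b': 88, 'y': 68}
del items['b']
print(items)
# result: {'x': 90, 'c': 99, 'y': 68}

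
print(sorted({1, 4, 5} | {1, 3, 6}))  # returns [1, 3, 4, 5, 6]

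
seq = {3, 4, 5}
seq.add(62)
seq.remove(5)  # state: {3, 4, 62}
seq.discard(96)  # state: {3, 4, 62}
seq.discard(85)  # {3, 4, 62}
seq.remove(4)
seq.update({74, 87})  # {3, 62, 74, 87}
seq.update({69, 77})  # {3, 62, 69, 74, 77, 87}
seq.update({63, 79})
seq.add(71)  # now {3, 62, 63, 69, 71, 74, 77, 79, 87}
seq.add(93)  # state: {3, 62, 63, 69, 71, 74, 77, 79, 87, 93}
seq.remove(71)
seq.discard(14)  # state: {3, 62, 63, 69, 74, 77, 79, 87, 93}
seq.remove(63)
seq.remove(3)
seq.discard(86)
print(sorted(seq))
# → [62, 69, 74, 77, 79, 87, 93]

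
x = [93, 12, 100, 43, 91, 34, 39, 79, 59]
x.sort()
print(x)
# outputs [12, 34, 39, 43, 59, 79, 91, 93, 100]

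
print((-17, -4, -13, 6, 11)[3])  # 6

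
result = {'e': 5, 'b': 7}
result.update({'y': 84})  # {'e': 5, 'b': 7, 'y': 84}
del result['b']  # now {'e': 5, 'y': 84}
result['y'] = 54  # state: {'e': 5, 'y': 54}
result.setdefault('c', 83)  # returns 83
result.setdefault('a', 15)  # 15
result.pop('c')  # 83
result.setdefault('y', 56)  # 54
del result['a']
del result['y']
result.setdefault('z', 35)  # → 35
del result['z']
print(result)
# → {'e': 5}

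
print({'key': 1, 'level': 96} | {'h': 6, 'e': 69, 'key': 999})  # {'key': 999, 'level': 96, 'h': 6, 'e': 69}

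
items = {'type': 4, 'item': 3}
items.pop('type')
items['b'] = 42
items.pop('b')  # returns 42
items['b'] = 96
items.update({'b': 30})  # {'item': 3, 'b': 30}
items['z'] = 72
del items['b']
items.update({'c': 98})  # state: {'item': 3, 'z': 72, 'c': 98}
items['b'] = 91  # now {'item': 3, 'z': 72, 'c': 98, 'b': 91}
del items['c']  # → {'item': 3, 'z': 72, 'b': 91}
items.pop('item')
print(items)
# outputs {'z': 72, 'b': 91}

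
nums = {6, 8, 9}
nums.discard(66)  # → {6, 8, 9}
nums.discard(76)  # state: {6, 8, 9}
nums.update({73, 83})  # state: {6, 8, 9, 73, 83}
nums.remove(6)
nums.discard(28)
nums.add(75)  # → {8, 9, 73, 75, 83}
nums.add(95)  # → {8, 9, 73, 75, 83, 95}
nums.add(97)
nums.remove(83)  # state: {8, 9, 73, 75, 95, 97}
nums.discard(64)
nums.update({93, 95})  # {8, 9, 73, 75, 93, 95, 97}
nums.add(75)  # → {8, 9, 73, 75, 93, 95, 97}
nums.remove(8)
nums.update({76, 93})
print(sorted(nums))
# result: [9, 73, 75, 76, 93, 95, 97]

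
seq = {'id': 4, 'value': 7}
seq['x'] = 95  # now {'id': 4, 'value': 7, 'x': 95}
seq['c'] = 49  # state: {'id': 4, 'value': 7, 'x': 95, 'c': 49}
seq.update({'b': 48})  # {'id': 4, 'value': 7, 'x': 95, 'c': 49, 'b': 48}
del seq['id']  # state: {'value': 7, 'x': 95, 'c': 49, 'b': 48}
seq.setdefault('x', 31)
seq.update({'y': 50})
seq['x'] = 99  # {'value': 7, 'x': 99, 'c': 49, 'b': 48, 'y': 50}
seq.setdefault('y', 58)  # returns 50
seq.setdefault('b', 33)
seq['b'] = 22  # {'value': 7, 'x': 99, 'c': 49, 'b': 22, 'y': 50}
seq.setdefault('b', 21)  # 22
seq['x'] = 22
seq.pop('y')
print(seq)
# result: {'value': 7, 'x': 22, 'c': 49, 'b': 22}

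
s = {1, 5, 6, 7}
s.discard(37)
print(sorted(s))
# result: [1, 5, 6, 7]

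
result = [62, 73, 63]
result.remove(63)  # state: [62, 73]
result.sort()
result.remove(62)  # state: [73]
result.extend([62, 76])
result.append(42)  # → [73, 62, 76, 42]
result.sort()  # [42, 62, 73, 76]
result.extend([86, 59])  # [42, 62, 73, 76, 86, 59]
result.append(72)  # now [42, 62, 73, 76, 86, 59, 72]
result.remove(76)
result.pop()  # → 72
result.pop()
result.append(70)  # [42, 62, 73, 86, 70]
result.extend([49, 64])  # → [42, 62, 73, 86, 70, 49, 64]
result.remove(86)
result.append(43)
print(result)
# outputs [42, 62, 73, 70, 49, 64, 43]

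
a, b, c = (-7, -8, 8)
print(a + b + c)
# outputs -7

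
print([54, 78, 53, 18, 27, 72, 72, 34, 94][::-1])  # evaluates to [94, 34, 72, 72, 27, 18, 53, 78, 54]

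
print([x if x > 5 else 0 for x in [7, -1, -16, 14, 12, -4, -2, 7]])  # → [7, 0, 0, 14, 12, 0, 0, 7]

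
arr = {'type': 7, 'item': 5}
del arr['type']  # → {'item': 5}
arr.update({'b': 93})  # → {'item': 5, 'b': 93}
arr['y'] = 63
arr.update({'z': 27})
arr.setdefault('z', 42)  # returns 27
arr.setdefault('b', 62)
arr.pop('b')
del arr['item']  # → {'y': 63, 'z': 27}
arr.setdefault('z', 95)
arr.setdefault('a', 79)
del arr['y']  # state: {'z': 27, 'a': 79}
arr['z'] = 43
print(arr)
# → {'z': 43, 'a': 79}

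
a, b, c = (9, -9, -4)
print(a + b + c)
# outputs -4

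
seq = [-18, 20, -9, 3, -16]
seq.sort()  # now [-18, -16, -9, 3, 20]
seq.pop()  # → 20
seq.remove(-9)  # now [-18, -16, 3]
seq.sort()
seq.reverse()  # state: [3, -16, -18]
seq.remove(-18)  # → [3, -16]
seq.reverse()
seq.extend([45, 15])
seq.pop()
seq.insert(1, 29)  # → [-16, 29, 3, 45]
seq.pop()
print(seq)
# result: [-16, 29, 3]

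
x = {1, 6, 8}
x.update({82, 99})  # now {1, 6, 8, 82, 99}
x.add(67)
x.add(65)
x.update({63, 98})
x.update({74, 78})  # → {1, 6, 8, 63, 65, 67, 74, 78, 82, 98, 99}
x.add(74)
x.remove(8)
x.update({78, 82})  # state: {1, 6, 63, 65, 67, 74, 78, 82, 98, 99}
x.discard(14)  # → {1, 6, 63, 65, 67, 74, 78, 82, 98, 99}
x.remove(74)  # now {1, 6, 63, 65, 67, 78, 82, 98, 99}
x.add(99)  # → {1, 6, 63, 65, 67, 78, 82, 98, 99}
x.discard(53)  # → {1, 6, 63, 65, 67, 78, 82, 98, 99}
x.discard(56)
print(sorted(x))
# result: [1, 6, 63, 65, 67, 78, 82, 98, 99]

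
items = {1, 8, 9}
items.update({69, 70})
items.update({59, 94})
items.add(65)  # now {1, 8, 9, 59, 65, 69, 70, 94}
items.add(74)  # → {1, 8, 9, 59, 65, 69, 70, 74, 94}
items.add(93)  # {1, 8, 9, 59, 65, 69, 70, 74, 93, 94}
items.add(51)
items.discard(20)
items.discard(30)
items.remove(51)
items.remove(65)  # {1, 8, 9, 59, 69, 70, 74, 93, 94}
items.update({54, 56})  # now {1, 8, 9, 54, 56, 59, 69, 70, 74, 93, 94}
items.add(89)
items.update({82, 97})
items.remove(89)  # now {1, 8, 9, 54, 56, 59, 69, 70, 74, 82, 93, 94, 97}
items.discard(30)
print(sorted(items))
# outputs [1, 8, 9, 54, 56, 59, 69, 70, 74, 82, 93, 94, 97]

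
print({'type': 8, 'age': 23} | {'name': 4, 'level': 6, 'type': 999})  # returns {'type': 999, 'age': 23, 'name': 4, 'level': 6}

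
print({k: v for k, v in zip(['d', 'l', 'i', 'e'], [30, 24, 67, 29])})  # {'d': 30, 'l': 24, 'i': 67, 'e': 29}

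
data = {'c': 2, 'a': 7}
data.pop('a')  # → 7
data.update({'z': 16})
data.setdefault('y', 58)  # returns 58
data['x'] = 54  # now {'c': 2, 'z': 16, 'y': 58, 'x': 54}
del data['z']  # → {'c': 2, 'y': 58, 'x': 54}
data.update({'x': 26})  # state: {'c': 2, 'y': 58, 'x': 26}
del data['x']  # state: {'c': 2, 'y': 58}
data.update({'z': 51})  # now {'c': 2, 'y': 58, 'z': 51}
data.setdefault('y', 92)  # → 58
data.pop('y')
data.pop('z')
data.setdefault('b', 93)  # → 93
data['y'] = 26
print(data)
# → {'c': 2, 'b': 93, 'y': 26}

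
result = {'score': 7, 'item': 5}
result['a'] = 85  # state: {'score': 7, 'item': 5, 'a': 85}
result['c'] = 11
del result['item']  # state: {'score': 7, 'a': 85, 'c': 11}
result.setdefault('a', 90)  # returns 85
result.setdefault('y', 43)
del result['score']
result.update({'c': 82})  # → {'a': 85, 'c': 82, 'y': 43}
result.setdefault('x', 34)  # 34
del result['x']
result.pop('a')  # 85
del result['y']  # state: {'c': 82}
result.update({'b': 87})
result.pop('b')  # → 87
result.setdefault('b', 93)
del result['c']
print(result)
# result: {'b': 93}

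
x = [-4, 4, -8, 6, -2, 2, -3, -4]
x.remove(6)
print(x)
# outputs [-4, 4, -8, -2, 2, -3, -4]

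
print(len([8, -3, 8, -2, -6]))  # 5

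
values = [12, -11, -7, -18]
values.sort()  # [-18, -11, -7, 12]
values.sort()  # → [-18, -11, -7, 12]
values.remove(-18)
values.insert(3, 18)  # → [-11, -7, 12, 18]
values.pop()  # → 18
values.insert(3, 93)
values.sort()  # [-11, -7, 12, 93]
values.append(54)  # [-11, -7, 12, 93, 54]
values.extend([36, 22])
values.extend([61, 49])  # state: [-11, -7, 12, 93, 54, 36, 22, 61, 49]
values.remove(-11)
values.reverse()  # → [49, 61, 22, 36, 54, 93, 12, -7]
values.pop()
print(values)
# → [49, 61, 22, 36, 54, 93, 12]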